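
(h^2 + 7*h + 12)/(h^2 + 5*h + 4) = (h + 3)/(h + 1)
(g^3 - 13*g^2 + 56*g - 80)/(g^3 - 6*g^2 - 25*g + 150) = (g^2 - 8*g + 16)/(g^2 - g - 30)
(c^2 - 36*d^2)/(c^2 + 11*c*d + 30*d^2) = (c - 6*d)/(c + 5*d)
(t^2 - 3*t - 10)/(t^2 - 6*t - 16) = (t - 5)/(t - 8)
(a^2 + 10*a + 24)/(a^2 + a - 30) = (a + 4)/(a - 5)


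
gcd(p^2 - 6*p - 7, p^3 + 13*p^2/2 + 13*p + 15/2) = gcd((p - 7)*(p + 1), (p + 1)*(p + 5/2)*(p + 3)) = p + 1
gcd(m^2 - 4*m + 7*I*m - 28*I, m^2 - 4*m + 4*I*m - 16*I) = m - 4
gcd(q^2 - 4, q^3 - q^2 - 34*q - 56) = q + 2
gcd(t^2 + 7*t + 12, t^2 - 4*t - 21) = t + 3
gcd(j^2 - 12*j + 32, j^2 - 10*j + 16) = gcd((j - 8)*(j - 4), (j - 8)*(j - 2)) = j - 8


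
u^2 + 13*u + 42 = (u + 6)*(u + 7)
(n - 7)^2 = n^2 - 14*n + 49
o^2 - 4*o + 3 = (o - 3)*(o - 1)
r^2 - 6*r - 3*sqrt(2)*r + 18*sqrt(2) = (r - 6)*(r - 3*sqrt(2))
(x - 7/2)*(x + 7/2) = x^2 - 49/4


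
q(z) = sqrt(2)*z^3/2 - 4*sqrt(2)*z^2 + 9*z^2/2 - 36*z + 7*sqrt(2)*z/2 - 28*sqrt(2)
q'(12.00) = 246.66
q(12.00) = 643.09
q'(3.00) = -18.90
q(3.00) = -124.07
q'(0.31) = -31.56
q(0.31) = -49.31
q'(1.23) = -30.69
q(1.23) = -78.22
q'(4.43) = 0.33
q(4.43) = -138.38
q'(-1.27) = -24.69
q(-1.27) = -3.48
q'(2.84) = -20.51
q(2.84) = -120.91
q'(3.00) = -18.90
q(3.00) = -124.07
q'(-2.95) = -5.76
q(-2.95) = 23.78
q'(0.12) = -31.30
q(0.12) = -43.34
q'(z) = 3*sqrt(2)*z^2/2 - 8*sqrt(2)*z + 9*z - 36 + 7*sqrt(2)/2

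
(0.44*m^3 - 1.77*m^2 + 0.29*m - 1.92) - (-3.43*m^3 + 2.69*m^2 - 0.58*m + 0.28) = 3.87*m^3 - 4.46*m^2 + 0.87*m - 2.2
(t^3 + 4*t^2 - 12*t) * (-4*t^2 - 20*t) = -4*t^5 - 36*t^4 - 32*t^3 + 240*t^2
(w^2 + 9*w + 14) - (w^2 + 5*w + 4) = 4*w + 10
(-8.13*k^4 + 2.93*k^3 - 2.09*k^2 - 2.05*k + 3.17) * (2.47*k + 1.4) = -20.0811*k^5 - 4.1449*k^4 - 1.0603*k^3 - 7.9895*k^2 + 4.9599*k + 4.438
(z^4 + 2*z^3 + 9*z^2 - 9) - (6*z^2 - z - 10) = z^4 + 2*z^3 + 3*z^2 + z + 1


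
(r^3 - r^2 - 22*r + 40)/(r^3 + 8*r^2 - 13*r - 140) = (r - 2)/(r + 7)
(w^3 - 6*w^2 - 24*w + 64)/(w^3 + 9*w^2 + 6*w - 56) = (w - 8)/(w + 7)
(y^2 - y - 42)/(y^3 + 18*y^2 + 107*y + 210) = (y - 7)/(y^2 + 12*y + 35)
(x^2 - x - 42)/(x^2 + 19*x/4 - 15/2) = 4*(x - 7)/(4*x - 5)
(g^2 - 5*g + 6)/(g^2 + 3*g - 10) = (g - 3)/(g + 5)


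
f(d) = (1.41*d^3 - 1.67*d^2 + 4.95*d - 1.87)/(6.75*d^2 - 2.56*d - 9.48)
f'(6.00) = 0.18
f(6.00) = 1.25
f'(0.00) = -0.58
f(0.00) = 0.20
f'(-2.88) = 0.01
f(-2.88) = -1.18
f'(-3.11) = 0.05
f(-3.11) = -1.19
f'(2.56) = -0.09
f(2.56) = 0.83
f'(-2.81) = -0.00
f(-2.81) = -1.18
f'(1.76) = -2.38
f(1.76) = 1.35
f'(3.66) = 0.11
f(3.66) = 0.88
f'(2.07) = -0.60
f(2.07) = 0.97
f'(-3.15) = 0.06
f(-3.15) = -1.19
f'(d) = (2.56 - 13.5*d)*(1.41*d^3 - 1.67*d^2 + 4.95*d - 1.87)/(6.75*d^2 - 2.56*d - 9.48)^2 + (4.23*d^2 - 3.34*d + 4.95)/(6.75*d^2 - 2.56*d - 9.48) = (9.5175*d^4 - 7.2192*d^3 - 69.2377*d^2 + 56.9082*d - 51.7132)/(45.5625*d^4 - 34.56*d^3 - 121.4264*d^2 + 48.5376*d + 89.8704)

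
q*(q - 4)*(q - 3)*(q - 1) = q^4 - 8*q^3 + 19*q^2 - 12*q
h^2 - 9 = (h - 3)*(h + 3)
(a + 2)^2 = a^2 + 4*a + 4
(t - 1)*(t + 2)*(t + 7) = t^3 + 8*t^2 + 5*t - 14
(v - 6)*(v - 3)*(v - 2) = v^3 - 11*v^2 + 36*v - 36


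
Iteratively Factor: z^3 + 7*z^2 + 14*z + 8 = (z + 2)*(z^2 + 5*z + 4) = (z + 1)*(z + 2)*(z + 4)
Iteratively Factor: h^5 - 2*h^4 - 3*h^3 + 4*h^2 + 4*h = (h + 1)*(h^4 - 3*h^3 + 4*h) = (h - 2)*(h + 1)*(h^3 - h^2 - 2*h) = (h - 2)*(h + 1)^2*(h^2 - 2*h) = h*(h - 2)*(h + 1)^2*(h - 2)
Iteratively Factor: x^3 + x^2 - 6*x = (x - 2)*(x^2 + 3*x) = (x - 2)*(x + 3)*(x)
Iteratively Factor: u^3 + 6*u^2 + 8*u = (u + 4)*(u^2 + 2*u) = (u + 2)*(u + 4)*(u)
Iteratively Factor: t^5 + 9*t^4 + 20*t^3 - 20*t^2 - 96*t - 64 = (t + 4)*(t^4 + 5*t^3 - 20*t - 16) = (t - 2)*(t + 4)*(t^3 + 7*t^2 + 14*t + 8) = (t - 2)*(t + 2)*(t + 4)*(t^2 + 5*t + 4) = (t - 2)*(t + 2)*(t + 4)^2*(t + 1)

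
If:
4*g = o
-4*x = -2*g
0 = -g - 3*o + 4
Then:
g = 4/13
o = 16/13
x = 2/13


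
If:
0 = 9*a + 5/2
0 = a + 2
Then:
No Solution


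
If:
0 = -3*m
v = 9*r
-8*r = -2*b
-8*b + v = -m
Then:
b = 0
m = 0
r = 0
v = 0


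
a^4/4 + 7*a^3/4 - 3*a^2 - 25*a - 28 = (a/2 + 1)^2*(a - 4)*(a + 7)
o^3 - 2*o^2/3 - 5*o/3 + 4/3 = (o - 1)^2*(o + 4/3)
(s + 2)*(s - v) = s^2 - s*v + 2*s - 2*v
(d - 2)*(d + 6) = d^2 + 4*d - 12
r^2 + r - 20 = (r - 4)*(r + 5)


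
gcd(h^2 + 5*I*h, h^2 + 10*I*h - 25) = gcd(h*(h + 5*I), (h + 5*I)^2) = h + 5*I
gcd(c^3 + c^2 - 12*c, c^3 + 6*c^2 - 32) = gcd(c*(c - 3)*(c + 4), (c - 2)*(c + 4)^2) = c + 4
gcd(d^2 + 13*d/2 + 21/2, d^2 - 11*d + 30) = 1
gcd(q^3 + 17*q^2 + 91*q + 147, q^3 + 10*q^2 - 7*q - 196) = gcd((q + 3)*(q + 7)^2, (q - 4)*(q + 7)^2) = q^2 + 14*q + 49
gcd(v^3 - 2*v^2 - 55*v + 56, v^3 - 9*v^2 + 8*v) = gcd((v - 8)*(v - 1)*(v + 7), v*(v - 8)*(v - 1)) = v^2 - 9*v + 8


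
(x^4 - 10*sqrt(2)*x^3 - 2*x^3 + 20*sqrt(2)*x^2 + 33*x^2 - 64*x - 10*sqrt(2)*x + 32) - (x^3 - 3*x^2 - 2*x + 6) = x^4 - 10*sqrt(2)*x^3 - 3*x^3 + 20*sqrt(2)*x^2 + 36*x^2 - 62*x - 10*sqrt(2)*x + 26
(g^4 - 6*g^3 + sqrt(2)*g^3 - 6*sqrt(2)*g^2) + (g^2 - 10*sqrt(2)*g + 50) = g^4 - 6*g^3 + sqrt(2)*g^3 - 6*sqrt(2)*g^2 + g^2 - 10*sqrt(2)*g + 50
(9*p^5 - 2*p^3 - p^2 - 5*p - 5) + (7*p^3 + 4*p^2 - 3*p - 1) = 9*p^5 + 5*p^3 + 3*p^2 - 8*p - 6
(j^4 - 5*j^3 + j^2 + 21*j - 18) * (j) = j^5 - 5*j^4 + j^3 + 21*j^2 - 18*j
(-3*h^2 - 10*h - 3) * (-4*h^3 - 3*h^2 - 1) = 12*h^5 + 49*h^4 + 42*h^3 + 12*h^2 + 10*h + 3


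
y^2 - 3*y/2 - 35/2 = (y - 5)*(y + 7/2)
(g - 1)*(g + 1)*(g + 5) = g^3 + 5*g^2 - g - 5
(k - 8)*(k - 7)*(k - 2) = k^3 - 17*k^2 + 86*k - 112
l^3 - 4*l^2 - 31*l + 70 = (l - 7)*(l - 2)*(l + 5)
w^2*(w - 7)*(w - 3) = w^4 - 10*w^3 + 21*w^2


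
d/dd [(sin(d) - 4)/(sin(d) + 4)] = 8*cos(d)/(sin(d) + 4)^2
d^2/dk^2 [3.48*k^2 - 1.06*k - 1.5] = 6.96000000000000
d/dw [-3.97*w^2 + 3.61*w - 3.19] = 3.61 - 7.94*w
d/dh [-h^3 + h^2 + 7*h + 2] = -3*h^2 + 2*h + 7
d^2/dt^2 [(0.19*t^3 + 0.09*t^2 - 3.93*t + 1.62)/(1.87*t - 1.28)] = (1.328822*t^3 - 2.728704*t^2 + 1.867776*t - 7.188828)/(6.539203*t^3 - 13.428096*t^2 + 9.191424*t - 2.097152)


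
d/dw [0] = 0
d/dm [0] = 0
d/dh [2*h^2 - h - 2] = 4*h - 1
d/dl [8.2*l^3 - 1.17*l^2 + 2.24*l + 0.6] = 24.6*l^2 - 2.34*l + 2.24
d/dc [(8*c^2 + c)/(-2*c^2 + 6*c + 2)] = (25*c^2 + 16*c + 1)/(2*(c^4 - 6*c^3 + 7*c^2 + 6*c + 1))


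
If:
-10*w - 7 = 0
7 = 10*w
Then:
No Solution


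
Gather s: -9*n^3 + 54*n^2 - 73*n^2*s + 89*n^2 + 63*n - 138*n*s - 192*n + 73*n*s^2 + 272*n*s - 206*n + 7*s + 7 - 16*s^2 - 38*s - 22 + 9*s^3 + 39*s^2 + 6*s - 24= -9*n^3 + 143*n^2 - 335*n + 9*s^3 + s^2*(73*n + 23) + s*(-73*n^2 + 134*n - 25) - 39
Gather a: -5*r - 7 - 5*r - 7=-10*r - 14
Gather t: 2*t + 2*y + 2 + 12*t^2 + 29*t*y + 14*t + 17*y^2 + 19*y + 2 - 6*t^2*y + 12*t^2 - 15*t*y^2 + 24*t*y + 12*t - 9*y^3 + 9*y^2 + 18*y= t^2*(24 - 6*y) + t*(-15*y^2 + 53*y + 28) - 9*y^3 + 26*y^2 + 39*y + 4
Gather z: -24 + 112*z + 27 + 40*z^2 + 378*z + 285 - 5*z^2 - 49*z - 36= 35*z^2 + 441*z + 252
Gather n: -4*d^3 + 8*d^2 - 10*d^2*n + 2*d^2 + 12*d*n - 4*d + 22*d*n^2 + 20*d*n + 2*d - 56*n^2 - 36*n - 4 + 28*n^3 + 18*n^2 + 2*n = -4*d^3 + 10*d^2 - 2*d + 28*n^3 + n^2*(22*d - 38) + n*(-10*d^2 + 32*d - 34) - 4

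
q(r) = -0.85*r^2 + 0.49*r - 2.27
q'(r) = 0.49 - 1.7*r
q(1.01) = -2.64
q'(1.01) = -1.23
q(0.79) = -2.41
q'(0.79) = -0.85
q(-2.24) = -7.63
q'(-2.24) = 4.30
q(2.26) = -5.50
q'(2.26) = -3.35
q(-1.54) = -5.04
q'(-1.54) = 3.11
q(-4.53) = -21.93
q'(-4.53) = 8.19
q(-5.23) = -28.08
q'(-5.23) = 9.38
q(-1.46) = -4.80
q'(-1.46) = 2.97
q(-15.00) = -200.87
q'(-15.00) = 25.99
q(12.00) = -118.79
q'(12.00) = -19.91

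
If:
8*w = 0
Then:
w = 0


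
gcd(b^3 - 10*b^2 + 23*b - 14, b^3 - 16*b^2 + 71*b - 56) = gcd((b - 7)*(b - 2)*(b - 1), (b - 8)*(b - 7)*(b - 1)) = b^2 - 8*b + 7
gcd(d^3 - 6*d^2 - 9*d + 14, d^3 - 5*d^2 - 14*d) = d^2 - 5*d - 14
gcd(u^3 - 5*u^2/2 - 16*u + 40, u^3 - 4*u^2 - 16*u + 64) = u^2 - 16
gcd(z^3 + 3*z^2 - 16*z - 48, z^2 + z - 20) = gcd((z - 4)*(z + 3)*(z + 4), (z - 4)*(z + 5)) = z - 4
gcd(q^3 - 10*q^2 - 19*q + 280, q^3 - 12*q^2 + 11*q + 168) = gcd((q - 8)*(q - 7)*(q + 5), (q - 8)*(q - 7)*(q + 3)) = q^2 - 15*q + 56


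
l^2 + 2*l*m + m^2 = (l + m)^2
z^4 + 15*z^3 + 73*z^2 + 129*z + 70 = (z + 1)*(z + 2)*(z + 5)*(z + 7)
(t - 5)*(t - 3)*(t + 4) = t^3 - 4*t^2 - 17*t + 60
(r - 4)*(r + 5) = r^2 + r - 20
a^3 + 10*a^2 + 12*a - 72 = (a - 2)*(a + 6)^2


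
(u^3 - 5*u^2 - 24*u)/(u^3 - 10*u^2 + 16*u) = (u + 3)/(u - 2)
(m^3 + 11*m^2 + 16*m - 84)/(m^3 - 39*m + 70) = (m + 6)/(m - 5)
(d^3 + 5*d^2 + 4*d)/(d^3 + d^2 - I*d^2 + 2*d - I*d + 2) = d*(d + 4)/(d^2 - I*d + 2)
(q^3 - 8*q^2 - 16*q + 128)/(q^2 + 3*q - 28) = (q^2 - 4*q - 32)/(q + 7)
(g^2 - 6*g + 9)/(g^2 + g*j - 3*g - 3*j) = (g - 3)/(g + j)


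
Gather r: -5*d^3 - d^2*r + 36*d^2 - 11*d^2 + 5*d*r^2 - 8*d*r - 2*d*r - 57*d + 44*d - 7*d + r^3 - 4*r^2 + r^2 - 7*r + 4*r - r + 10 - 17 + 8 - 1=-5*d^3 + 25*d^2 - 20*d + r^3 + r^2*(5*d - 3) + r*(-d^2 - 10*d - 4)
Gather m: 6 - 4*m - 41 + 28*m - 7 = 24*m - 42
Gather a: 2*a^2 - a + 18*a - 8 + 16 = 2*a^2 + 17*a + 8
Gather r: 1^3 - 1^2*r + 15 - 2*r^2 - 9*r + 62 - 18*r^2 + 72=-20*r^2 - 10*r + 150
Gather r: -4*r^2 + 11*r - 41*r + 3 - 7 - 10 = -4*r^2 - 30*r - 14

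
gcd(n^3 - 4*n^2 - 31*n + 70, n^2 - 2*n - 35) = n^2 - 2*n - 35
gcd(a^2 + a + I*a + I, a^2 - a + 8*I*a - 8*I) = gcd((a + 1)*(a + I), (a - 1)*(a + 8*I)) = 1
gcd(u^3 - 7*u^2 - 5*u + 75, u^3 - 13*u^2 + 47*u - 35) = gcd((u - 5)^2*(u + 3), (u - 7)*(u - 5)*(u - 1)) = u - 5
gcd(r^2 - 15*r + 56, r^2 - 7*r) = r - 7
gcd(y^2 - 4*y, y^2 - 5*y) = y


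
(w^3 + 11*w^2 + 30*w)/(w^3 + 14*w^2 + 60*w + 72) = w*(w + 5)/(w^2 + 8*w + 12)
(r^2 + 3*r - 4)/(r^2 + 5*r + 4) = (r - 1)/(r + 1)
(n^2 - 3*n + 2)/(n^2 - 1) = (n - 2)/(n + 1)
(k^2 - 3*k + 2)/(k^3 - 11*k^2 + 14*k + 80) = (k^2 - 3*k + 2)/(k^3 - 11*k^2 + 14*k + 80)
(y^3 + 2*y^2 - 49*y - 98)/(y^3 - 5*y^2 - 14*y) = (y + 7)/y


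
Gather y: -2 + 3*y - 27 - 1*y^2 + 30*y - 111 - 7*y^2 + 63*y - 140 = -8*y^2 + 96*y - 280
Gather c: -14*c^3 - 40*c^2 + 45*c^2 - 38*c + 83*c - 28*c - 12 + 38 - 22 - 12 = -14*c^3 + 5*c^2 + 17*c - 8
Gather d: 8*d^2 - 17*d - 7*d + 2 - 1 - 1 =8*d^2 - 24*d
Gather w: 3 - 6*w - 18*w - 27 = -24*w - 24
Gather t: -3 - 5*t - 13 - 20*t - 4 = -25*t - 20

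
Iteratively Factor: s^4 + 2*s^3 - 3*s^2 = (s)*(s^3 + 2*s^2 - 3*s) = s*(s + 3)*(s^2 - s) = s^2*(s + 3)*(s - 1)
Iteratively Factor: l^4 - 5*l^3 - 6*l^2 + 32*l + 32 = (l - 4)*(l^3 - l^2 - 10*l - 8) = (l - 4)*(l + 1)*(l^2 - 2*l - 8) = (l - 4)*(l + 1)*(l + 2)*(l - 4)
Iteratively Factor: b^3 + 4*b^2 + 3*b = (b + 3)*(b^2 + b) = b*(b + 3)*(b + 1)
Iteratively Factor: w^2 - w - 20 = (w - 5)*(w + 4)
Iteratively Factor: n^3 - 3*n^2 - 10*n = (n - 5)*(n^2 + 2*n) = (n - 5)*(n + 2)*(n)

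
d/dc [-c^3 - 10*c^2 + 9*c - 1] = -3*c^2 - 20*c + 9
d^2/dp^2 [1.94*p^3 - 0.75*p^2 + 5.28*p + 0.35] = 11.64*p - 1.5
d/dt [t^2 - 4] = 2*t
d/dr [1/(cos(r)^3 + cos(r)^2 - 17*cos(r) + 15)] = (3*cos(r)^2 + 2*cos(r) - 17)*sin(r)/(cos(r)^3 + cos(r)^2 - 17*cos(r) + 15)^2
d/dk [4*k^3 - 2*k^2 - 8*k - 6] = 12*k^2 - 4*k - 8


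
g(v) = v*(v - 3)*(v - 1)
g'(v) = v*(v - 3) + v*(v - 1) + (v - 3)*(v - 1)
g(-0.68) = -4.20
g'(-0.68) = 9.83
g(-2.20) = -36.61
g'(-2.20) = 35.12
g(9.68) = 561.27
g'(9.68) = 206.67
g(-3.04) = -74.18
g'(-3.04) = 55.04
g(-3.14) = -79.82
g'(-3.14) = 57.70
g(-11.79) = -2230.24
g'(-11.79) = 514.33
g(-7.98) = -786.83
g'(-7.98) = 257.88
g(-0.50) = -2.62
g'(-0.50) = 7.75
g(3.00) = 0.00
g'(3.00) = 6.00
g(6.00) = 90.00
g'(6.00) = 63.00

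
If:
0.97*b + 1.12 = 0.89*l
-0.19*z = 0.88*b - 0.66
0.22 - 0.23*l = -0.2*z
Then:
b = 0.53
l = 1.84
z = 1.01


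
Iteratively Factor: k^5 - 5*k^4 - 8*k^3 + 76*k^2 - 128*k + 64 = (k - 2)*(k^4 - 3*k^3 - 14*k^2 + 48*k - 32) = (k - 2)*(k - 1)*(k^3 - 2*k^2 - 16*k + 32) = (k - 2)*(k - 1)*(k + 4)*(k^2 - 6*k + 8) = (k - 2)^2*(k - 1)*(k + 4)*(k - 4)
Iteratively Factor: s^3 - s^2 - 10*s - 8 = (s + 1)*(s^2 - 2*s - 8) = (s + 1)*(s + 2)*(s - 4)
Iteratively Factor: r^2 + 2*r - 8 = (r + 4)*(r - 2)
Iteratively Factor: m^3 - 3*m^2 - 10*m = (m)*(m^2 - 3*m - 10) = m*(m - 5)*(m + 2)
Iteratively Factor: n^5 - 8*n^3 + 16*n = (n - 2)*(n^4 + 2*n^3 - 4*n^2 - 8*n) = n*(n - 2)*(n^3 + 2*n^2 - 4*n - 8) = n*(n - 2)^2*(n^2 + 4*n + 4) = n*(n - 2)^2*(n + 2)*(n + 2)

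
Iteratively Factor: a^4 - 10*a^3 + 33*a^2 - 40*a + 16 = (a - 4)*(a^3 - 6*a^2 + 9*a - 4) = (a - 4)*(a - 1)*(a^2 - 5*a + 4) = (a - 4)*(a - 1)^2*(a - 4)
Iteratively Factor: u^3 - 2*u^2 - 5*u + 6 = (u - 1)*(u^2 - u - 6) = (u - 3)*(u - 1)*(u + 2)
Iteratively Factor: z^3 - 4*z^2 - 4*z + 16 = (z - 2)*(z^2 - 2*z - 8) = (z - 2)*(z + 2)*(z - 4)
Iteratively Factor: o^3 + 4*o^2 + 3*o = (o + 3)*(o^2 + o) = (o + 1)*(o + 3)*(o)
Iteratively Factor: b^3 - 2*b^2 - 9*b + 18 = (b - 3)*(b^2 + b - 6) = (b - 3)*(b - 2)*(b + 3)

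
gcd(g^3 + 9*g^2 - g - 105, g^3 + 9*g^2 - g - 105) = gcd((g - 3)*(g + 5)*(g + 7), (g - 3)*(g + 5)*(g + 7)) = g^3 + 9*g^2 - g - 105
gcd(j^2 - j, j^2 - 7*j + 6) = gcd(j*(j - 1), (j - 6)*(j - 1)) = j - 1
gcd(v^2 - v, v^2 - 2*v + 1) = v - 1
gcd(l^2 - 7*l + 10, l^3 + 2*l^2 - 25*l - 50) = l - 5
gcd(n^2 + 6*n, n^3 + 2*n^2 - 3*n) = n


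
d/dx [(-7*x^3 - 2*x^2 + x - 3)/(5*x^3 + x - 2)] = (10*x^4 - 24*x^3 + 85*x^2 + 8*x + 1)/(25*x^6 + 10*x^4 - 20*x^3 + x^2 - 4*x + 4)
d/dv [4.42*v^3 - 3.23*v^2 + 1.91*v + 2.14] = 13.26*v^2 - 6.46*v + 1.91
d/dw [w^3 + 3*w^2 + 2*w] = 3*w^2 + 6*w + 2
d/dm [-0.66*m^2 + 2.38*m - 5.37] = 2.38 - 1.32*m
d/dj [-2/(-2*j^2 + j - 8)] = 2*(1 - 4*j)/(2*j^2 - j + 8)^2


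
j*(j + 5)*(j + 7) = j^3 + 12*j^2 + 35*j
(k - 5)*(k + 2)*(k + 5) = k^3 + 2*k^2 - 25*k - 50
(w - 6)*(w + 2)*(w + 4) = w^3 - 28*w - 48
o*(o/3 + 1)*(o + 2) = o^3/3 + 5*o^2/3 + 2*o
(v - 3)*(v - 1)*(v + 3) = v^3 - v^2 - 9*v + 9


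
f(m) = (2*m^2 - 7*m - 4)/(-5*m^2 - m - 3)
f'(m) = (4*m - 7)/(-5*m^2 - m - 3) + (10*m + 1)*(2*m^2 - 7*m - 4)/(-5*m^2 - m - 3)^2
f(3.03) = 0.13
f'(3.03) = -0.18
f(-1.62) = -0.87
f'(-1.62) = 0.02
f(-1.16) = -0.79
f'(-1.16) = 0.38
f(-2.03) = -0.86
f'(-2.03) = -0.06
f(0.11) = 1.50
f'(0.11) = 1.08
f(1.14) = 0.88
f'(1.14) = -0.80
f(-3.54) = -0.74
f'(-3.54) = -0.07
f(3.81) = 0.02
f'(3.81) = -0.11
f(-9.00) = -0.55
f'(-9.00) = -0.02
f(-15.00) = -0.50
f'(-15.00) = -0.00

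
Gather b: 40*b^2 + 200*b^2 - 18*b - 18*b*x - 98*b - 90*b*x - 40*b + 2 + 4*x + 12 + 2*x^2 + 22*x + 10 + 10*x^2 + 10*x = 240*b^2 + b*(-108*x - 156) + 12*x^2 + 36*x + 24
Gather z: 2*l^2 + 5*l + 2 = 2*l^2 + 5*l + 2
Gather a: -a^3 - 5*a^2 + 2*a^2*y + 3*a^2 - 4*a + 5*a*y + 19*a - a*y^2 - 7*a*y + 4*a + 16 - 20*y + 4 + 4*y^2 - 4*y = -a^3 + a^2*(2*y - 2) + a*(-y^2 - 2*y + 19) + 4*y^2 - 24*y + 20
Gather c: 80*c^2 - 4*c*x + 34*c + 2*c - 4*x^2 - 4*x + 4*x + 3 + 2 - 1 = 80*c^2 + c*(36 - 4*x) - 4*x^2 + 4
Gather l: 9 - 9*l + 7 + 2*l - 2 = 14 - 7*l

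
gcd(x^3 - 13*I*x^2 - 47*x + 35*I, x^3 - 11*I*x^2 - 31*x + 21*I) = x^2 - 8*I*x - 7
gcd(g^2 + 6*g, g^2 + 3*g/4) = g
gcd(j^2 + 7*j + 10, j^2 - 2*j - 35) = j + 5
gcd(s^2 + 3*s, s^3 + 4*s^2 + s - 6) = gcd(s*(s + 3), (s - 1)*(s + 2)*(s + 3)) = s + 3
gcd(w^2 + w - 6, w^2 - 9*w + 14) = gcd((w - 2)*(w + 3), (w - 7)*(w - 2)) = w - 2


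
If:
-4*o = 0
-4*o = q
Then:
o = 0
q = 0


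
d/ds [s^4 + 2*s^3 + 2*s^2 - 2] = 2*s*(2*s^2 + 3*s + 2)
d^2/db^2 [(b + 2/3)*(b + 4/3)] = 2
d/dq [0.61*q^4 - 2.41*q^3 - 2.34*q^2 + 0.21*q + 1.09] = 2.44*q^3 - 7.23*q^2 - 4.68*q + 0.21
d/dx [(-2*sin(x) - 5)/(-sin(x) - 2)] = -cos(x)/(sin(x) + 2)^2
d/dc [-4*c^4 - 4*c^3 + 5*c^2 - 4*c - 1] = -16*c^3 - 12*c^2 + 10*c - 4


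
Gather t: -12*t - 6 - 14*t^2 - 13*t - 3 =-14*t^2 - 25*t - 9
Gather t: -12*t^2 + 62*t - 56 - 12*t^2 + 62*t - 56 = -24*t^2 + 124*t - 112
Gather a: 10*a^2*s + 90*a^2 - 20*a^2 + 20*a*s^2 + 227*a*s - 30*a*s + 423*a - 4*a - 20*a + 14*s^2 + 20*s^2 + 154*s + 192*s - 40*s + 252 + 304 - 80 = a^2*(10*s + 70) + a*(20*s^2 + 197*s + 399) + 34*s^2 + 306*s + 476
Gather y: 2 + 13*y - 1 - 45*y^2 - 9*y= -45*y^2 + 4*y + 1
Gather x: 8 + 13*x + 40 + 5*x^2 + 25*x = 5*x^2 + 38*x + 48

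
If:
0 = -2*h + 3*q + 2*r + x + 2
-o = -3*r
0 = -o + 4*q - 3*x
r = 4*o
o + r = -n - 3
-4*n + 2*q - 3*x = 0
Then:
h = 14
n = -3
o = 0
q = 6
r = 0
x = 8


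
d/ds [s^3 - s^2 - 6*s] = 3*s^2 - 2*s - 6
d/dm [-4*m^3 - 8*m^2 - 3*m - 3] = -12*m^2 - 16*m - 3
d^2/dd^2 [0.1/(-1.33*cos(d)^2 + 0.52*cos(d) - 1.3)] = (0.70756*(1 - cos(d)^2)^2 - 0.20748*cos(d)^3 - 0.31078*cos(d)^2 + 0.48256*cos(d) - 0.41584)/(1.33*cos(d)^2 - 0.52*cos(d) + 1.3)^3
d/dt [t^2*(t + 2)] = t*(3*t + 4)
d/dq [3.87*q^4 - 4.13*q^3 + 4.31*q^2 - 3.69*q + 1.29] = 15.48*q^3 - 12.39*q^2 + 8.62*q - 3.69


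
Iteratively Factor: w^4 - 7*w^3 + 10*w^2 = (w)*(w^3 - 7*w^2 + 10*w) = w*(w - 2)*(w^2 - 5*w) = w*(w - 5)*(w - 2)*(w)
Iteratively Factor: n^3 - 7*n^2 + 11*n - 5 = (n - 1)*(n^2 - 6*n + 5) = (n - 1)^2*(n - 5)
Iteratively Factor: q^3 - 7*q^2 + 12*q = (q)*(q^2 - 7*q + 12) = q*(q - 4)*(q - 3)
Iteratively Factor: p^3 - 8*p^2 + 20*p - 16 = (p - 2)*(p^2 - 6*p + 8) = (p - 4)*(p - 2)*(p - 2)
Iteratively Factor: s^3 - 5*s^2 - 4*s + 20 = (s + 2)*(s^2 - 7*s + 10) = (s - 2)*(s + 2)*(s - 5)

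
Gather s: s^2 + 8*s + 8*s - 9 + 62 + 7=s^2 + 16*s + 60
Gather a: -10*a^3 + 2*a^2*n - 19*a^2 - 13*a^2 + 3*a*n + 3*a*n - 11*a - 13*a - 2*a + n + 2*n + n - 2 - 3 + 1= -10*a^3 + a^2*(2*n - 32) + a*(6*n - 26) + 4*n - 4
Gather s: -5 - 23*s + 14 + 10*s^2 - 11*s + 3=10*s^2 - 34*s + 12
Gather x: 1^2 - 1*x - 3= -x - 2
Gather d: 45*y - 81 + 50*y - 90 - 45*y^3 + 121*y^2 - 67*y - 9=-45*y^3 + 121*y^2 + 28*y - 180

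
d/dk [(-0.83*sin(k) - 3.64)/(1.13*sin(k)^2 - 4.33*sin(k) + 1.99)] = (0.9379*sin(k)^2 + 8.2264*sin(k) - 17.4129)*cos(k)/(1.2769*sin(k)^4 - 9.7858*sin(k)^3 + 23.2463*sin(k)^2 - 17.2334*sin(k) + 3.9601)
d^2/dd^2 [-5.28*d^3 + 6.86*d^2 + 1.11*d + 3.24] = 13.72 - 31.68*d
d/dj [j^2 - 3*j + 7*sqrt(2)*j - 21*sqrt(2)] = 2*j - 3 + 7*sqrt(2)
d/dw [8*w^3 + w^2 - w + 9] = 24*w^2 + 2*w - 1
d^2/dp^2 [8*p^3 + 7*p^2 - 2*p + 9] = 48*p + 14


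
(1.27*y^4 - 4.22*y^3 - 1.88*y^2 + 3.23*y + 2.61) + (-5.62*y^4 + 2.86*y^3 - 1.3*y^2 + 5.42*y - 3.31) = -4.35*y^4 - 1.36*y^3 - 3.18*y^2 + 8.65*y - 0.7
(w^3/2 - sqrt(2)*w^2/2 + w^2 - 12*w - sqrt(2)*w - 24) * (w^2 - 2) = w^5/2 - sqrt(2)*w^4/2 + w^4 - 13*w^3 - sqrt(2)*w^3 - 26*w^2 + sqrt(2)*w^2 + 2*sqrt(2)*w + 24*w + 48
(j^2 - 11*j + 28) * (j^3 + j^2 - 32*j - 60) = j^5 - 10*j^4 - 15*j^3 + 320*j^2 - 236*j - 1680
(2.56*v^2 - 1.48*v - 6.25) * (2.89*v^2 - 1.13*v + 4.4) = 7.3984*v^4 - 7.17*v^3 - 5.1261*v^2 + 0.550499999999999*v - 27.5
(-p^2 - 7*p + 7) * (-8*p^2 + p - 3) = 8*p^4 + 55*p^3 - 60*p^2 + 28*p - 21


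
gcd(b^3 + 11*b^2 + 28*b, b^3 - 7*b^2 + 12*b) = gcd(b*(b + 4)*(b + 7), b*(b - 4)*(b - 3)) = b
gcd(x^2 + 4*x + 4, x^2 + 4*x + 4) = x^2 + 4*x + 4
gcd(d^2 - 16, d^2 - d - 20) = d + 4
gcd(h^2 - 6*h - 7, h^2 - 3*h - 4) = h + 1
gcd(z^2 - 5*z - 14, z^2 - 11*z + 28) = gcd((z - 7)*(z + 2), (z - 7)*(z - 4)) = z - 7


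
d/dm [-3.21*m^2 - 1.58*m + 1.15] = -6.42*m - 1.58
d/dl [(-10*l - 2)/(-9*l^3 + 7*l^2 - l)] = 2*(-90*l^3 + 8*l^2 + 14*l - 1)/(l^2*(81*l^4 - 126*l^3 + 67*l^2 - 14*l + 1))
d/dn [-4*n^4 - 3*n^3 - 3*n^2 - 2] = n*(-16*n^2 - 9*n - 6)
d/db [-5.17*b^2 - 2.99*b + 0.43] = -10.34*b - 2.99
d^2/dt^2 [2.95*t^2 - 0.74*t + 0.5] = 5.90000000000000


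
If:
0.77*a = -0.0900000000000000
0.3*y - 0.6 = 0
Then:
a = -0.12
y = 2.00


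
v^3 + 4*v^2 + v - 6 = (v - 1)*(v + 2)*(v + 3)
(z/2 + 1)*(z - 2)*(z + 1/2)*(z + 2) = z^4/2 + 5*z^3/4 - 3*z^2/2 - 5*z - 2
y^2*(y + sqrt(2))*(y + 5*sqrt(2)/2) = y^4 + 7*sqrt(2)*y^3/2 + 5*y^2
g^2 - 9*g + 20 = (g - 5)*(g - 4)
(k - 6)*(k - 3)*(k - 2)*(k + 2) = k^4 - 9*k^3 + 14*k^2 + 36*k - 72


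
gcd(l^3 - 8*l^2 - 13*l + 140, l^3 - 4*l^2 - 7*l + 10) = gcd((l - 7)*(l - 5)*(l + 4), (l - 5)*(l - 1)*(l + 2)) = l - 5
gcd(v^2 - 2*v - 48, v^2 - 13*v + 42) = 1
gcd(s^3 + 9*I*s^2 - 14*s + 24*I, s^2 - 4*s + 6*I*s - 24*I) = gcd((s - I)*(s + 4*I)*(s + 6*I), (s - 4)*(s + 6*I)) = s + 6*I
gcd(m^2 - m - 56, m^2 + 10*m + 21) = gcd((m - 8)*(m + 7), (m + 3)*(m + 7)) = m + 7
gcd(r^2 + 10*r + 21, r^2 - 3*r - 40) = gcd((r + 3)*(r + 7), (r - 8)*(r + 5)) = 1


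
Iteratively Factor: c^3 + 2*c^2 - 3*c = (c + 3)*(c^2 - c) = c*(c + 3)*(c - 1)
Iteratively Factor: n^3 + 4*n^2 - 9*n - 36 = (n - 3)*(n^2 + 7*n + 12) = (n - 3)*(n + 3)*(n + 4)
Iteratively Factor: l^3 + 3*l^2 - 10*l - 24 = (l + 2)*(l^2 + l - 12) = (l + 2)*(l + 4)*(l - 3)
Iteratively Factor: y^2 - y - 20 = (y + 4)*(y - 5)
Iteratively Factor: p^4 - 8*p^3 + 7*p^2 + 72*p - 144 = (p - 4)*(p^3 - 4*p^2 - 9*p + 36) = (p - 4)^2*(p^2 - 9) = (p - 4)^2*(p + 3)*(p - 3)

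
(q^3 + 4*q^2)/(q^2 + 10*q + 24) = q^2/(q + 6)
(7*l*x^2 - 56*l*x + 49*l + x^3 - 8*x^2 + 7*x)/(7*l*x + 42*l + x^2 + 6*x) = (x^2 - 8*x + 7)/(x + 6)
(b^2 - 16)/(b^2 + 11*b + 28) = (b - 4)/(b + 7)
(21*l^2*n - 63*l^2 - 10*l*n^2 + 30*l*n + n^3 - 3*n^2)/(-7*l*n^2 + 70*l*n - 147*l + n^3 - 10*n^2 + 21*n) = (-3*l + n)/(n - 7)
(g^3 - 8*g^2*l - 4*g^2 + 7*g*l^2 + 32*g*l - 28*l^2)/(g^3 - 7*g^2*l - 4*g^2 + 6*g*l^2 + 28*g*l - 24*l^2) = (g - 7*l)/(g - 6*l)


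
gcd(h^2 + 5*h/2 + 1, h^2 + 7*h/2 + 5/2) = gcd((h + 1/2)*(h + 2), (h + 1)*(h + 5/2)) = 1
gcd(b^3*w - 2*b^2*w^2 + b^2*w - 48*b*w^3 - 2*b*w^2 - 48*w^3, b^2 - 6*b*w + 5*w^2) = 1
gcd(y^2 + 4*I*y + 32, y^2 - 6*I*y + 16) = 1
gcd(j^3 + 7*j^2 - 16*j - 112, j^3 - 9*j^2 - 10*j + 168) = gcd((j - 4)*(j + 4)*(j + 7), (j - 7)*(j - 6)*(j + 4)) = j + 4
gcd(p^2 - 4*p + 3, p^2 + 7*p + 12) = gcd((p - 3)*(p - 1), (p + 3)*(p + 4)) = 1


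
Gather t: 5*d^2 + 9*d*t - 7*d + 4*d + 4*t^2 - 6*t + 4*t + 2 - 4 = 5*d^2 - 3*d + 4*t^2 + t*(9*d - 2) - 2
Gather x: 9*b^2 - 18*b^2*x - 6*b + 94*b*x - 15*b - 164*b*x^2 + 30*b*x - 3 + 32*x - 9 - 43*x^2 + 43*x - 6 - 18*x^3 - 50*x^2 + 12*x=9*b^2 - 21*b - 18*x^3 + x^2*(-164*b - 93) + x*(-18*b^2 + 124*b + 87) - 18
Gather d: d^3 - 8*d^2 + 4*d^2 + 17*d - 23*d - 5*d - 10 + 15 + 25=d^3 - 4*d^2 - 11*d + 30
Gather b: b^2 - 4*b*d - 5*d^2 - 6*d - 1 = b^2 - 4*b*d - 5*d^2 - 6*d - 1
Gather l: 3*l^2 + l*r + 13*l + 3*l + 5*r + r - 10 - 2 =3*l^2 + l*(r + 16) + 6*r - 12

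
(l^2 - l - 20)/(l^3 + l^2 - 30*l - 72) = (l - 5)/(l^2 - 3*l - 18)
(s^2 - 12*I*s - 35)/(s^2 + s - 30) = (s^2 - 12*I*s - 35)/(s^2 + s - 30)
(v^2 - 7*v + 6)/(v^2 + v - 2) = (v - 6)/(v + 2)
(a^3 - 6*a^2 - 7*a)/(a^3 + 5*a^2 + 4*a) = (a - 7)/(a + 4)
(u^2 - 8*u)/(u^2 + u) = (u - 8)/(u + 1)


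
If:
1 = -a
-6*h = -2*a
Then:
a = -1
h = -1/3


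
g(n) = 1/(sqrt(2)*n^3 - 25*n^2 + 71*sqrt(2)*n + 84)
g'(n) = (-3*sqrt(2)*n^2 + 50*n - 71*sqrt(2))/(sqrt(2)*n^3 - 25*n^2 + 71*sqrt(2)*n + 84)^2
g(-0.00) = 0.01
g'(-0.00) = -0.01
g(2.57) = 0.00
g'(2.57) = 0.00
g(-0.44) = 0.03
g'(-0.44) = -0.10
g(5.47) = 0.01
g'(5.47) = 0.00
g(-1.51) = -0.00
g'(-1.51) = -0.01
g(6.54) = 0.01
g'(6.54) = 0.01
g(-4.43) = 0.00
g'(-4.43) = 0.00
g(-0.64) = 0.11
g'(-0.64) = -1.61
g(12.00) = 0.01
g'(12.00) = -0.00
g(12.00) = 0.01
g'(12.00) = -0.00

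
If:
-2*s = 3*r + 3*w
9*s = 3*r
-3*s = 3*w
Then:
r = 0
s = 0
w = 0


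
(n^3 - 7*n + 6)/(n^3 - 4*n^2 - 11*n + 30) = (n - 1)/(n - 5)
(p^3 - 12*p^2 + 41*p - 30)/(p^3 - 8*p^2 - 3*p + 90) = (p - 1)/(p + 3)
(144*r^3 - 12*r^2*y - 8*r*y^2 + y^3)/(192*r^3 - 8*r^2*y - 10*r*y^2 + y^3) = (-6*r + y)/(-8*r + y)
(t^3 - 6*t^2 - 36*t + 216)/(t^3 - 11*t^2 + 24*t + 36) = (t + 6)/(t + 1)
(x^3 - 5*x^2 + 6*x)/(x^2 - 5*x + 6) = x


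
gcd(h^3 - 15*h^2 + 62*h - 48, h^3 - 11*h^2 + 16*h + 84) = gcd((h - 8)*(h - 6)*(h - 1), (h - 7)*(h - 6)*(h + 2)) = h - 6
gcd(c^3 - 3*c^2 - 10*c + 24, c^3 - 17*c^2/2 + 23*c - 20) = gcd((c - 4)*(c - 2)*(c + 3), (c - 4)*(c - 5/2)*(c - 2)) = c^2 - 6*c + 8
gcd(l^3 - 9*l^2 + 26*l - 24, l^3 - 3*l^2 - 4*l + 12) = l^2 - 5*l + 6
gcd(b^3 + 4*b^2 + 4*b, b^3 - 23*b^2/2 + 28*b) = b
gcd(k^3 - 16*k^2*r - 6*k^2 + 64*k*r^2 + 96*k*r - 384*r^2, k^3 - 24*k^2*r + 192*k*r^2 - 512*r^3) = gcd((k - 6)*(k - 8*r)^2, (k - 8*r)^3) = k^2 - 16*k*r + 64*r^2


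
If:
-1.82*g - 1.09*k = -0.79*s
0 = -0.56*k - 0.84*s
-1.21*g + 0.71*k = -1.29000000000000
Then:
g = 0.64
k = -0.72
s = 0.48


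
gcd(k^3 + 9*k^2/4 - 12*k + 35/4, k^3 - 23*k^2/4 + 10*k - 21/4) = k^2 - 11*k/4 + 7/4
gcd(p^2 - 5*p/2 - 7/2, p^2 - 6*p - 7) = p + 1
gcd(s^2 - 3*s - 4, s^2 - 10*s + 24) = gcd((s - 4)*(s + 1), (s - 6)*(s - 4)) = s - 4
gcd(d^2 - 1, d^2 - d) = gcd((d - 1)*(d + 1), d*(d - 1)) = d - 1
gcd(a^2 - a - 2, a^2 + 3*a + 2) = a + 1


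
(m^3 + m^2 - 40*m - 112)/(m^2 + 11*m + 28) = (m^2 - 3*m - 28)/(m + 7)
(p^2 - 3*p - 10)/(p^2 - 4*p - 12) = (p - 5)/(p - 6)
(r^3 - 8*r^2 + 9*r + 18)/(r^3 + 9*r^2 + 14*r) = (r^3 - 8*r^2 + 9*r + 18)/(r*(r^2 + 9*r + 14))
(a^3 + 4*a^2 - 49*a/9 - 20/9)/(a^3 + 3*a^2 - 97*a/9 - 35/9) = (3*a - 4)/(3*a - 7)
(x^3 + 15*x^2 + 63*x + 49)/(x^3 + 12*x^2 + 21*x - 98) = (x + 1)/(x - 2)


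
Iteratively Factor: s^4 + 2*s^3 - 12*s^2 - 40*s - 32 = (s + 2)*(s^3 - 12*s - 16) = (s + 2)^2*(s^2 - 2*s - 8) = (s + 2)^3*(s - 4)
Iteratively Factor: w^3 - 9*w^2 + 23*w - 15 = (w - 1)*(w^2 - 8*w + 15) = (w - 5)*(w - 1)*(w - 3)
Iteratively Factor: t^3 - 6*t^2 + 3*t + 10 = (t + 1)*(t^2 - 7*t + 10) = (t - 2)*(t + 1)*(t - 5)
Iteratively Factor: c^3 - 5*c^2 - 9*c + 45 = (c - 3)*(c^2 - 2*c - 15) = (c - 5)*(c - 3)*(c + 3)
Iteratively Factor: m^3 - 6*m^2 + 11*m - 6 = (m - 1)*(m^2 - 5*m + 6) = (m - 2)*(m - 1)*(m - 3)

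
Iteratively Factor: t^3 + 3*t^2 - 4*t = (t + 4)*(t^2 - t) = t*(t + 4)*(t - 1)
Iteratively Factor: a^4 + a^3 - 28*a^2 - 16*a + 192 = (a + 4)*(a^3 - 3*a^2 - 16*a + 48) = (a - 3)*(a + 4)*(a^2 - 16) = (a - 4)*(a - 3)*(a + 4)*(a + 4)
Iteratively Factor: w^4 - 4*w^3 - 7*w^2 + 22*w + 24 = (w + 2)*(w^3 - 6*w^2 + 5*w + 12) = (w + 1)*(w + 2)*(w^2 - 7*w + 12) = (w - 3)*(w + 1)*(w + 2)*(w - 4)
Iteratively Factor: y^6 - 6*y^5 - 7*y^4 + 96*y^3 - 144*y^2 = (y - 4)*(y^5 - 2*y^4 - 15*y^3 + 36*y^2) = (y - 4)*(y + 4)*(y^4 - 6*y^3 + 9*y^2) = (y - 4)*(y - 3)*(y + 4)*(y^3 - 3*y^2) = (y - 4)*(y - 3)^2*(y + 4)*(y^2) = y*(y - 4)*(y - 3)^2*(y + 4)*(y)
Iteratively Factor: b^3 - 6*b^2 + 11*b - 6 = (b - 2)*(b^2 - 4*b + 3) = (b - 3)*(b - 2)*(b - 1)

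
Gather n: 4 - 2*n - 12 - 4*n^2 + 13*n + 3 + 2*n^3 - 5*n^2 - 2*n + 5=2*n^3 - 9*n^2 + 9*n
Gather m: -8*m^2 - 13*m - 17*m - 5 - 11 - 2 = -8*m^2 - 30*m - 18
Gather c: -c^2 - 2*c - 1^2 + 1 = -c^2 - 2*c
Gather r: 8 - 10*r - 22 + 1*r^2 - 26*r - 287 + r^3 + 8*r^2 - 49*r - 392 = r^3 + 9*r^2 - 85*r - 693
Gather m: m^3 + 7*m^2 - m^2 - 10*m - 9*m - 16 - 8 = m^3 + 6*m^2 - 19*m - 24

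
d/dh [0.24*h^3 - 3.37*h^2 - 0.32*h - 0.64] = 0.72*h^2 - 6.74*h - 0.32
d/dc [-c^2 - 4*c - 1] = -2*c - 4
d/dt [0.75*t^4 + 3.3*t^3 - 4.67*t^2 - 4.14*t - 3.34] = 3.0*t^3 + 9.9*t^2 - 9.34*t - 4.14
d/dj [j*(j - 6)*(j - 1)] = 3*j^2 - 14*j + 6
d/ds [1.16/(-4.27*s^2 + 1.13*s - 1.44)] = (9.9064*s - 1.3108)/(4.27*s^2 - 1.13*s + 1.44)^2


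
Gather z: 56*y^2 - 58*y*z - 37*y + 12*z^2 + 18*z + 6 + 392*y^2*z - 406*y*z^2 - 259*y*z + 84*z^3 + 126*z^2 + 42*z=56*y^2 - 37*y + 84*z^3 + z^2*(138 - 406*y) + z*(392*y^2 - 317*y + 60) + 6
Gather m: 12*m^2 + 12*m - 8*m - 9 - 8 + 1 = 12*m^2 + 4*m - 16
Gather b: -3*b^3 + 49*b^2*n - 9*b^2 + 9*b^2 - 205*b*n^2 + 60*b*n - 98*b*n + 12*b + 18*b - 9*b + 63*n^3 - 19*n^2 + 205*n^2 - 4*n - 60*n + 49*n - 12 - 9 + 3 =-3*b^3 + 49*b^2*n + b*(-205*n^2 - 38*n + 21) + 63*n^3 + 186*n^2 - 15*n - 18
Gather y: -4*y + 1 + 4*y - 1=0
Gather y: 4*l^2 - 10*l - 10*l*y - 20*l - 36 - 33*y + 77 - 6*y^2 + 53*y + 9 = 4*l^2 - 30*l - 6*y^2 + y*(20 - 10*l) + 50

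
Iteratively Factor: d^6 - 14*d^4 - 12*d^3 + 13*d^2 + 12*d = (d + 1)*(d^5 - d^4 - 13*d^3 + d^2 + 12*d) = (d + 1)^2*(d^4 - 2*d^3 - 11*d^2 + 12*d) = (d - 4)*(d + 1)^2*(d^3 + 2*d^2 - 3*d) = (d - 4)*(d + 1)^2*(d + 3)*(d^2 - d) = (d - 4)*(d - 1)*(d + 1)^2*(d + 3)*(d)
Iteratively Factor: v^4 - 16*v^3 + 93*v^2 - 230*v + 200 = (v - 5)*(v^3 - 11*v^2 + 38*v - 40) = (v - 5)^2*(v^2 - 6*v + 8) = (v - 5)^2*(v - 2)*(v - 4)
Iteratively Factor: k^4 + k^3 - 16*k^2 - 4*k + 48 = (k - 2)*(k^3 + 3*k^2 - 10*k - 24) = (k - 2)*(k + 4)*(k^2 - k - 6) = (k - 3)*(k - 2)*(k + 4)*(k + 2)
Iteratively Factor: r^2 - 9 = (r + 3)*(r - 3)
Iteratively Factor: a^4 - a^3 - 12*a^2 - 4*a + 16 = (a - 1)*(a^3 - 12*a - 16) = (a - 4)*(a - 1)*(a^2 + 4*a + 4) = (a - 4)*(a - 1)*(a + 2)*(a + 2)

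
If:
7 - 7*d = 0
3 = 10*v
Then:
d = 1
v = 3/10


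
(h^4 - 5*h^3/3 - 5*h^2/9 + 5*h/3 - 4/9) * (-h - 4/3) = -h^5 + h^4/3 + 25*h^3/9 - 25*h^2/27 - 16*h/9 + 16/27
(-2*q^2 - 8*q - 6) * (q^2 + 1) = -2*q^4 - 8*q^3 - 8*q^2 - 8*q - 6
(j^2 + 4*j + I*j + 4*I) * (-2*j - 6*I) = -2*j^3 - 8*j^2 - 8*I*j^2 + 6*j - 32*I*j + 24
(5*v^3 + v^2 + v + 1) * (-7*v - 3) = -35*v^4 - 22*v^3 - 10*v^2 - 10*v - 3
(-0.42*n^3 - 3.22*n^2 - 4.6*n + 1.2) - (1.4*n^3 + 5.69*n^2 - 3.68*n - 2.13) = -1.82*n^3 - 8.91*n^2 - 0.919999999999999*n + 3.33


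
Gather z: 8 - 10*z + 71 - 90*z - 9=70 - 100*z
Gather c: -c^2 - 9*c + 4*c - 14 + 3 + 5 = -c^2 - 5*c - 6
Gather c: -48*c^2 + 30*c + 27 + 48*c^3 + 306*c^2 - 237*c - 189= 48*c^3 + 258*c^2 - 207*c - 162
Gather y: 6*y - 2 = 6*y - 2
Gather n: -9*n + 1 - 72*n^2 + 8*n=-72*n^2 - n + 1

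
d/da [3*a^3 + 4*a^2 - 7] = a*(9*a + 8)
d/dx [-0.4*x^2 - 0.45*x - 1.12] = -0.8*x - 0.45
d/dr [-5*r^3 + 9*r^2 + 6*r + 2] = -15*r^2 + 18*r + 6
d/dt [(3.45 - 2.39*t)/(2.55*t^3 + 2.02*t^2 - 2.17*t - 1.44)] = (12.189*t^3 - 21.5647*t^2 - 13.938*t + 10.9281)/(6.5025*t^6 + 10.302*t^5 - 6.9866*t^4 - 16.1108*t^3 - 1.1087*t^2 + 6.2496*t + 2.0736)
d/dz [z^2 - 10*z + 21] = 2*z - 10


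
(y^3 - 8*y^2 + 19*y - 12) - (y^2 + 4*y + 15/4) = y^3 - 9*y^2 + 15*y - 63/4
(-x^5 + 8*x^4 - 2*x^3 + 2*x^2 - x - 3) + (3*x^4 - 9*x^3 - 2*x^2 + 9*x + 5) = -x^5 + 11*x^4 - 11*x^3 + 8*x + 2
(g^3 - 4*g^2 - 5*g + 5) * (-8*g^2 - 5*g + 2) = -8*g^5 + 27*g^4 + 62*g^3 - 23*g^2 - 35*g + 10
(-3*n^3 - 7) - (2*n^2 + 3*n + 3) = -3*n^3 - 2*n^2 - 3*n - 10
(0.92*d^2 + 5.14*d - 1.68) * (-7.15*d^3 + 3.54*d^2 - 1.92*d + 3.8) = -6.578*d^5 - 33.4942*d^4 + 28.4412*d^3 - 12.32*d^2 + 22.7576*d - 6.384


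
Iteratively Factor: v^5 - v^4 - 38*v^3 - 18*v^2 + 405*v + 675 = (v + 3)*(v^4 - 4*v^3 - 26*v^2 + 60*v + 225) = (v + 3)^2*(v^3 - 7*v^2 - 5*v + 75) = (v - 5)*(v + 3)^2*(v^2 - 2*v - 15) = (v - 5)^2*(v + 3)^2*(v + 3)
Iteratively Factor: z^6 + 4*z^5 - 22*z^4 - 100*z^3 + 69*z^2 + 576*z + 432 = (z - 3)*(z^5 + 7*z^4 - z^3 - 103*z^2 - 240*z - 144) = (z - 3)*(z + 3)*(z^4 + 4*z^3 - 13*z^2 - 64*z - 48) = (z - 3)*(z + 3)*(z + 4)*(z^3 - 13*z - 12) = (z - 3)*(z + 3)^2*(z + 4)*(z^2 - 3*z - 4) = (z - 4)*(z - 3)*(z + 3)^2*(z + 4)*(z + 1)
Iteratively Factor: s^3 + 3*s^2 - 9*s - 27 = (s + 3)*(s^2 - 9) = (s + 3)^2*(s - 3)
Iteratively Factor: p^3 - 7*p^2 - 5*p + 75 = (p + 3)*(p^2 - 10*p + 25) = (p - 5)*(p + 3)*(p - 5)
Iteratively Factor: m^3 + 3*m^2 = (m)*(m^2 + 3*m) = m*(m + 3)*(m)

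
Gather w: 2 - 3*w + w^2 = w^2 - 3*w + 2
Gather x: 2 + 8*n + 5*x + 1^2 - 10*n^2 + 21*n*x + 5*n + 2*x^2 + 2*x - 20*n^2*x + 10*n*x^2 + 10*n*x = -10*n^2 + 13*n + x^2*(10*n + 2) + x*(-20*n^2 + 31*n + 7) + 3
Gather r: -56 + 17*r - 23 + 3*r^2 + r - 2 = 3*r^2 + 18*r - 81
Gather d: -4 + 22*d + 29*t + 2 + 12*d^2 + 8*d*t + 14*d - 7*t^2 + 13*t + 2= 12*d^2 + d*(8*t + 36) - 7*t^2 + 42*t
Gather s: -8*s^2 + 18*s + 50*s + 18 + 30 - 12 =-8*s^2 + 68*s + 36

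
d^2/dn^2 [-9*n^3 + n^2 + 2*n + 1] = 2 - 54*n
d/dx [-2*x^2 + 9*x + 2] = 9 - 4*x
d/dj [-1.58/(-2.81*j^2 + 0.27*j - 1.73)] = (0.4266 - 8.8796*j)/(2.81*j^2 - 0.27*j + 1.73)^2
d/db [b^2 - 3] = 2*b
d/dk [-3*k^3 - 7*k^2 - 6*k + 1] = -9*k^2 - 14*k - 6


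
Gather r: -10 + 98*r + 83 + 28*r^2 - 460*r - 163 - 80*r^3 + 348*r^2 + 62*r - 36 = -80*r^3 + 376*r^2 - 300*r - 126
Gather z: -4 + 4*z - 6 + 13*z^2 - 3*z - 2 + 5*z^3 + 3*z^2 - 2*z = 5*z^3 + 16*z^2 - z - 12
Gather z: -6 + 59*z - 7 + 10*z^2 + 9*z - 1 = 10*z^2 + 68*z - 14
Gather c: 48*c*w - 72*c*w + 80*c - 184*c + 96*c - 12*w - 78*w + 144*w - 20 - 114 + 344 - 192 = c*(-24*w - 8) + 54*w + 18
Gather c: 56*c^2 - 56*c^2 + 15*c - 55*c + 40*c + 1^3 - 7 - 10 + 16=0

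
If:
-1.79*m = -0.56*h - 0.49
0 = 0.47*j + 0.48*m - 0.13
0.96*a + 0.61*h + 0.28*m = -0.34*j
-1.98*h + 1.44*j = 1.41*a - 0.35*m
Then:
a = -0.16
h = 0.14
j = -0.05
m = 0.32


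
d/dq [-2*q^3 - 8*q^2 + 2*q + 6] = -6*q^2 - 16*q + 2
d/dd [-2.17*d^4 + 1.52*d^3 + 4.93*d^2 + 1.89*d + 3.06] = -8.68*d^3 + 4.56*d^2 + 9.86*d + 1.89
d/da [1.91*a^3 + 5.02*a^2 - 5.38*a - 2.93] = 5.73*a^2 + 10.04*a - 5.38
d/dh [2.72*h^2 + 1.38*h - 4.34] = 5.44*h + 1.38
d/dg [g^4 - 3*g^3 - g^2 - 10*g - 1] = 4*g^3 - 9*g^2 - 2*g - 10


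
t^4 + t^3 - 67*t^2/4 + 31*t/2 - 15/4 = (t - 3)*(t - 1/2)^2*(t + 5)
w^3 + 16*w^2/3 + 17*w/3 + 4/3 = (w + 1/3)*(w + 1)*(w + 4)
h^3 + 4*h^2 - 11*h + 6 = (h - 1)^2*(h + 6)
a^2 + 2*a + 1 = (a + 1)^2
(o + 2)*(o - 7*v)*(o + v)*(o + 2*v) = o^4 - 4*o^3*v + 2*o^3 - 19*o^2*v^2 - 8*o^2*v - 14*o*v^3 - 38*o*v^2 - 28*v^3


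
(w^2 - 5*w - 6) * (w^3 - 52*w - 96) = w^5 - 5*w^4 - 58*w^3 + 164*w^2 + 792*w + 576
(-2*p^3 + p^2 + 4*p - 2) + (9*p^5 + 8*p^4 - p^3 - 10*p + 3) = 9*p^5 + 8*p^4 - 3*p^3 + p^2 - 6*p + 1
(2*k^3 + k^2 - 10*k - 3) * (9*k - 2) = 18*k^4 + 5*k^3 - 92*k^2 - 7*k + 6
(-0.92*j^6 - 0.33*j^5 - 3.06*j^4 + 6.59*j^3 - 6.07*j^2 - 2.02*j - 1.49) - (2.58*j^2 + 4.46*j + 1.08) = -0.92*j^6 - 0.33*j^5 - 3.06*j^4 + 6.59*j^3 - 8.65*j^2 - 6.48*j - 2.57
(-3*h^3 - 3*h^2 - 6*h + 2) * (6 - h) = 3*h^4 - 15*h^3 - 12*h^2 - 38*h + 12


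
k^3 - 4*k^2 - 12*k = k*(k - 6)*(k + 2)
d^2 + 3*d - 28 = (d - 4)*(d + 7)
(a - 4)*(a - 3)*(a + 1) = a^3 - 6*a^2 + 5*a + 12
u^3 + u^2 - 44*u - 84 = (u - 7)*(u + 2)*(u + 6)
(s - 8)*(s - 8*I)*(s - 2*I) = s^3 - 8*s^2 - 10*I*s^2 - 16*s + 80*I*s + 128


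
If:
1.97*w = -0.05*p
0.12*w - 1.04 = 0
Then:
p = -341.47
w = 8.67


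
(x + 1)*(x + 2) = x^2 + 3*x + 2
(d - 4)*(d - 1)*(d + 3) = d^3 - 2*d^2 - 11*d + 12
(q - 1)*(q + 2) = q^2 + q - 2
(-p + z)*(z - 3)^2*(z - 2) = -p*z^3 + 8*p*z^2 - 21*p*z + 18*p + z^4 - 8*z^3 + 21*z^2 - 18*z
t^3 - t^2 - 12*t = t*(t - 4)*(t + 3)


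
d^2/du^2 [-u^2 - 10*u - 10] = -2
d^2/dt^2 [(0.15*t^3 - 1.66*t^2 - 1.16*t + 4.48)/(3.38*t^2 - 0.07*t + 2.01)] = (-2.8421709430404e-14*t^4 - 29.32679*t^3 + 374.62749*t^2 + 44.56113*t - 74.5681)/(38.614472*t^6 - 2.399124*t^5 + 68.938818*t^4 - 2.853739*t^3 + 40.996161*t^2 - 0.848421*t + 8.120601)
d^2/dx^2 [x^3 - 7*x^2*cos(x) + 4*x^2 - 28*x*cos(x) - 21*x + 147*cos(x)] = 7*x^2*cos(x) + 28*sqrt(2)*x*sin(x + pi/4) + 6*x + 56*sin(x) - 161*cos(x) + 8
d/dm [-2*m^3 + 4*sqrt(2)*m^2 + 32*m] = -6*m^2 + 8*sqrt(2)*m + 32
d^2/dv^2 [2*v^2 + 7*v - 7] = 4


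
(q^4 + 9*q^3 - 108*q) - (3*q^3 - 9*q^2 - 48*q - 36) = q^4 + 6*q^3 + 9*q^2 - 60*q + 36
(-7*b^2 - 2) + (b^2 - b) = -6*b^2 - b - 2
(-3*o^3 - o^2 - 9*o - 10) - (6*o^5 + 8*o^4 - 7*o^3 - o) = -6*o^5 - 8*o^4 + 4*o^3 - o^2 - 8*o - 10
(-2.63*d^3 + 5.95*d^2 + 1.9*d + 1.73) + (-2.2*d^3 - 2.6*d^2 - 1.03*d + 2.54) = -4.83*d^3 + 3.35*d^2 + 0.87*d + 4.27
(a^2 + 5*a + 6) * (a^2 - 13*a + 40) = a^4 - 8*a^3 - 19*a^2 + 122*a + 240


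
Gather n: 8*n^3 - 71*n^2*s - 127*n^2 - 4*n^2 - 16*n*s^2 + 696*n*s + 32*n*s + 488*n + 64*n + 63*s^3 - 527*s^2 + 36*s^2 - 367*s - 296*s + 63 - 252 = 8*n^3 + n^2*(-71*s - 131) + n*(-16*s^2 + 728*s + 552) + 63*s^3 - 491*s^2 - 663*s - 189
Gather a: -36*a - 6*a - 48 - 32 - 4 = -42*a - 84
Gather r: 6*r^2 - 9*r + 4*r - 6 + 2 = 6*r^2 - 5*r - 4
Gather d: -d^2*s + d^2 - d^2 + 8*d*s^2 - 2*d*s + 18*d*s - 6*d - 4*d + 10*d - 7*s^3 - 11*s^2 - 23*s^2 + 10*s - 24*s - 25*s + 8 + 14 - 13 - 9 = -d^2*s + d*(8*s^2 + 16*s) - 7*s^3 - 34*s^2 - 39*s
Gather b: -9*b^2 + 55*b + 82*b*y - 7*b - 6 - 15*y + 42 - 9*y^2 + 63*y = -9*b^2 + b*(82*y + 48) - 9*y^2 + 48*y + 36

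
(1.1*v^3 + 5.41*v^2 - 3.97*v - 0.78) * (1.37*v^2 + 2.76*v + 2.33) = 1.507*v^5 + 10.4477*v^4 + 12.0557*v^3 + 0.579500000000001*v^2 - 11.4029*v - 1.8174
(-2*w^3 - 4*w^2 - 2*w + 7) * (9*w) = -18*w^4 - 36*w^3 - 18*w^2 + 63*w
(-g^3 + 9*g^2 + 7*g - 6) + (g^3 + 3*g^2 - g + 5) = 12*g^2 + 6*g - 1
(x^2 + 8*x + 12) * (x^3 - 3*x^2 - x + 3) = x^5 + 5*x^4 - 13*x^3 - 41*x^2 + 12*x + 36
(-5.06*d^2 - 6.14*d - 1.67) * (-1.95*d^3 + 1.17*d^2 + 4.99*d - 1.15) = 9.867*d^5 + 6.0528*d^4 - 29.1767*d^3 - 26.7735*d^2 - 1.2723*d + 1.9205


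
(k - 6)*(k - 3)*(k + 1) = k^3 - 8*k^2 + 9*k + 18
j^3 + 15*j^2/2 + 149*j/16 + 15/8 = (j + 1/4)*(j + 5/4)*(j + 6)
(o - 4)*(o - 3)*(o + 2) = o^3 - 5*o^2 - 2*o + 24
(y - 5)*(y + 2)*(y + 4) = y^3 + y^2 - 22*y - 40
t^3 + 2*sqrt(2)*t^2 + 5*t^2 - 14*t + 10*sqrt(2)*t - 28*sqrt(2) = (t - 2)*(t + 7)*(t + 2*sqrt(2))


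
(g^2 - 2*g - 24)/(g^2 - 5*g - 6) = (g + 4)/(g + 1)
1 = 1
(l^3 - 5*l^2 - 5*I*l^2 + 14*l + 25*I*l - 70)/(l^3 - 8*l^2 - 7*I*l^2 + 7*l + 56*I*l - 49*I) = (l^2 + l*(-5 + 2*I) - 10*I)/(l^2 - 8*l + 7)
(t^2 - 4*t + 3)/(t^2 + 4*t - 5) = (t - 3)/(t + 5)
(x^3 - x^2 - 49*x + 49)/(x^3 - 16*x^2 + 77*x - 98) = (x^2 + 6*x - 7)/(x^2 - 9*x + 14)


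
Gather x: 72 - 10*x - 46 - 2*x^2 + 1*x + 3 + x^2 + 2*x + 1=-x^2 - 7*x + 30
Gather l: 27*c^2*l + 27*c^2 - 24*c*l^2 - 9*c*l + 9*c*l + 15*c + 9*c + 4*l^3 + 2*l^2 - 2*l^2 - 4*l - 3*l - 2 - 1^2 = 27*c^2 - 24*c*l^2 + 24*c + 4*l^3 + l*(27*c^2 - 7) - 3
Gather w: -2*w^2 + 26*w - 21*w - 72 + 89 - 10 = -2*w^2 + 5*w + 7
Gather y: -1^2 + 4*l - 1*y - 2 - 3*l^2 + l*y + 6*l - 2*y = -3*l^2 + 10*l + y*(l - 3) - 3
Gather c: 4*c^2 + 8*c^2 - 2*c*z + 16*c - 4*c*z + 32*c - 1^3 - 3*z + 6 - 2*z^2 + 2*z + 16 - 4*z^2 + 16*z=12*c^2 + c*(48 - 6*z) - 6*z^2 + 15*z + 21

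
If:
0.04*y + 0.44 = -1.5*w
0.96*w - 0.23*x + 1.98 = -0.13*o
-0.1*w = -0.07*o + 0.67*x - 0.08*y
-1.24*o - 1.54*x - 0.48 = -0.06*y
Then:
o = -2.79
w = -0.98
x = 2.94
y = 25.81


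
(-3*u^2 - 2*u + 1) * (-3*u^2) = 9*u^4 + 6*u^3 - 3*u^2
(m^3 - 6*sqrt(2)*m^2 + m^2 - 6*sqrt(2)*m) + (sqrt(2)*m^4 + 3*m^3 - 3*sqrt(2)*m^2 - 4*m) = sqrt(2)*m^4 + 4*m^3 - 9*sqrt(2)*m^2 + m^2 - 6*sqrt(2)*m - 4*m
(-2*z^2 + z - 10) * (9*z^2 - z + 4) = -18*z^4 + 11*z^3 - 99*z^2 + 14*z - 40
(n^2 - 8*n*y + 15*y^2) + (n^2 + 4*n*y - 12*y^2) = 2*n^2 - 4*n*y + 3*y^2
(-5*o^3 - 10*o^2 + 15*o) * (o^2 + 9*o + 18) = -5*o^5 - 55*o^4 - 165*o^3 - 45*o^2 + 270*o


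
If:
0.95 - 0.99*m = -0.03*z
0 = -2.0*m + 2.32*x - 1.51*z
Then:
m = 0.0303030303030303*z + 0.95959595959596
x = 0.676985370950888*z + 0.827237896203413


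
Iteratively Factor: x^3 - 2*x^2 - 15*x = (x)*(x^2 - 2*x - 15) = x*(x + 3)*(x - 5)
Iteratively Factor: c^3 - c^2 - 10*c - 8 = (c + 1)*(c^2 - 2*c - 8) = (c + 1)*(c + 2)*(c - 4)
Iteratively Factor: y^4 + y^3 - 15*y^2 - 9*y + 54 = (y - 3)*(y^3 + 4*y^2 - 3*y - 18) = (y - 3)*(y + 3)*(y^2 + y - 6) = (y - 3)*(y - 2)*(y + 3)*(y + 3)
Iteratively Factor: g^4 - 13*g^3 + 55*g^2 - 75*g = (g - 3)*(g^3 - 10*g^2 + 25*g) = g*(g - 3)*(g^2 - 10*g + 25) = g*(g - 5)*(g - 3)*(g - 5)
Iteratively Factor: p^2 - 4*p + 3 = (p - 3)*(p - 1)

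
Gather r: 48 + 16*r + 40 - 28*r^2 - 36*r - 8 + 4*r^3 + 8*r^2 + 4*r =4*r^3 - 20*r^2 - 16*r + 80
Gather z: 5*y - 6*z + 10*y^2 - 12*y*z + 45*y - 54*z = 10*y^2 + 50*y + z*(-12*y - 60)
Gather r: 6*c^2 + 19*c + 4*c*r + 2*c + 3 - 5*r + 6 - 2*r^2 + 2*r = 6*c^2 + 21*c - 2*r^2 + r*(4*c - 3) + 9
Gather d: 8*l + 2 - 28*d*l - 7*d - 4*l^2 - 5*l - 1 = d*(-28*l - 7) - 4*l^2 + 3*l + 1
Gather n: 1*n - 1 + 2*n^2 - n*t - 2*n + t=2*n^2 + n*(-t - 1) + t - 1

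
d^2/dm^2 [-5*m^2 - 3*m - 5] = -10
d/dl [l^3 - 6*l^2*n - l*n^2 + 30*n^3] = 3*l^2 - 12*l*n - n^2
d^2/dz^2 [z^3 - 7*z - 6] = 6*z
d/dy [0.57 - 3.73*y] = -3.73000000000000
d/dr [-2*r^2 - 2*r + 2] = -4*r - 2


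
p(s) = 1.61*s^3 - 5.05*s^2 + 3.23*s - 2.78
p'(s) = 4.83*s^2 - 10.1*s + 3.23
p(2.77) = 1.64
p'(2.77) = 12.31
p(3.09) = 6.48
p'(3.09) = 18.14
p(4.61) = 62.52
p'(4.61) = 59.32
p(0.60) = -2.31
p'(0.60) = -1.09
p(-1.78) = -33.61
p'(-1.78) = 36.51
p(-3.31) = -127.19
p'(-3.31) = 89.58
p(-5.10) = -364.17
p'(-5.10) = 180.37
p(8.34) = 606.85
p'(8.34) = 254.95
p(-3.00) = -101.39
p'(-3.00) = 77.00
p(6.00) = 182.56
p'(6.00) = 116.51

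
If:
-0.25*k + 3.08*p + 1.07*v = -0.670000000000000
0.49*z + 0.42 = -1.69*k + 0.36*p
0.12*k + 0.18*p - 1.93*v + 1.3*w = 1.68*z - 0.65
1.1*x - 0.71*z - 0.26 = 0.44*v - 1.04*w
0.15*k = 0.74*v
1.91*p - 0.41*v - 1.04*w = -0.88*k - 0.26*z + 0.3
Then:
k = -0.20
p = -0.22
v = -0.04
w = -0.93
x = 0.89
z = -0.32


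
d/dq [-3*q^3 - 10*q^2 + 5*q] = -9*q^2 - 20*q + 5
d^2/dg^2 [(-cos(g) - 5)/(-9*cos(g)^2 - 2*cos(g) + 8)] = 18*(-81*(1 - cos(2*g))^2*cos(g) - 178*(1 - cos(2*g))^2 + 206*cos(g) - 500*cos(2*g) - 132*cos(3*g) + 18*cos(5*g) + 564)/(4*cos(g) + 9*cos(2*g) - 7)^3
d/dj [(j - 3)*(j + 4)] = 2*j + 1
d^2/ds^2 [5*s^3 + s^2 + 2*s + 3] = 30*s + 2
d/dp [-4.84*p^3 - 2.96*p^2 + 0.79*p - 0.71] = -14.52*p^2 - 5.92*p + 0.79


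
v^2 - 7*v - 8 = (v - 8)*(v + 1)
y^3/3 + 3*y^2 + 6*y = y*(y/3 + 1)*(y + 6)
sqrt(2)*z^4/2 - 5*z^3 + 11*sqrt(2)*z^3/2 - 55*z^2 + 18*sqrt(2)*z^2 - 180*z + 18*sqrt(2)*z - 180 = (z + 3)*(z + 6)*(z - 5*sqrt(2))*(sqrt(2)*z/2 + sqrt(2))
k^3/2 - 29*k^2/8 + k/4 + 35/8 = (k/2 + 1/2)*(k - 7)*(k - 5/4)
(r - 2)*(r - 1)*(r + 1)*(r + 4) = r^4 + 2*r^3 - 9*r^2 - 2*r + 8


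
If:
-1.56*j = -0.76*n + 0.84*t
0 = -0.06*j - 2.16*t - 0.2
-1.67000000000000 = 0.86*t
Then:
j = 66.57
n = 134.50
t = -1.94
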